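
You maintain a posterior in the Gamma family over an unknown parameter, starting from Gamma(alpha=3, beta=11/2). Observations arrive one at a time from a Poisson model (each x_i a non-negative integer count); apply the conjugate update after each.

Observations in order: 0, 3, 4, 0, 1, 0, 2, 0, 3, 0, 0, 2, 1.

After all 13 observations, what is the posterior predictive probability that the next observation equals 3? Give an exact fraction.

6649276384142560239241668656528720/100790907283604984065901359914608721

obs 1: x=0 → posterior Gamma(3, 13/2)
obs 2: x=3 → posterior Gamma(6, 15/2)
obs 3: x=4 → posterior Gamma(10, 17/2)
obs 4: x=0 → posterior Gamma(10, 19/2)
obs 5: x=1 → posterior Gamma(11, 21/2)
obs 6: x=0 → posterior Gamma(11, 23/2)
obs 7: x=2 → posterior Gamma(13, 25/2)
obs 8: x=0 → posterior Gamma(13, 27/2)
obs 9: x=3 → posterior Gamma(16, 29/2)
obs 10: x=0 → posterior Gamma(16, 31/2)
obs 11: x=0 → posterior Gamma(16, 33/2)
obs 12: x=2 → posterior Gamma(18, 35/2)
obs 13: x=1 → posterior Gamma(19, 37/2)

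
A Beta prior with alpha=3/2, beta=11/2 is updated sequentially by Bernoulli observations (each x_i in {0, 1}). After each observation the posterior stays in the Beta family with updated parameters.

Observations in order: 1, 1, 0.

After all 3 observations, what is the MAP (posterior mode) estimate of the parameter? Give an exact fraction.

5/16

obs 1: x=1 → posterior Beta(5/2, 11/2)
obs 2: x=1 → posterior Beta(7/2, 11/2)
obs 3: x=0 → posterior Beta(7/2, 13/2)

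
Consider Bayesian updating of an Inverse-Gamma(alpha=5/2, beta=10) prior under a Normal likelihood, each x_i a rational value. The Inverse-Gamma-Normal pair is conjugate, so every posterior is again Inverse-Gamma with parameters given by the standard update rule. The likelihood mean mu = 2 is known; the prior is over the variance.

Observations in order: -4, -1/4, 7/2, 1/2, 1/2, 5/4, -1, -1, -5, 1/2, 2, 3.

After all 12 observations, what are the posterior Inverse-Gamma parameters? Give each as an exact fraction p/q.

obs 1: x=-4 → posterior Inverse-Gamma(3, 28)
obs 2: x=-1/4 → posterior Inverse-Gamma(7/2, 977/32)
obs 3: x=7/2 → posterior Inverse-Gamma(4, 1013/32)
obs 4: x=1/2 → posterior Inverse-Gamma(9/2, 1049/32)
obs 5: x=1/2 → posterior Inverse-Gamma(5, 1085/32)
obs 6: x=5/4 → posterior Inverse-Gamma(11/2, 547/16)
obs 7: x=-1 → posterior Inverse-Gamma(6, 619/16)
obs 8: x=-1 → posterior Inverse-Gamma(13/2, 691/16)
obs 9: x=-5 → posterior Inverse-Gamma(7, 1083/16)
obs 10: x=1/2 → posterior Inverse-Gamma(15/2, 1101/16)
obs 11: x=2 → posterior Inverse-Gamma(8, 1101/16)
obs 12: x=3 → posterior Inverse-Gamma(17/2, 1109/16)

alpha=17/2, beta=1109/16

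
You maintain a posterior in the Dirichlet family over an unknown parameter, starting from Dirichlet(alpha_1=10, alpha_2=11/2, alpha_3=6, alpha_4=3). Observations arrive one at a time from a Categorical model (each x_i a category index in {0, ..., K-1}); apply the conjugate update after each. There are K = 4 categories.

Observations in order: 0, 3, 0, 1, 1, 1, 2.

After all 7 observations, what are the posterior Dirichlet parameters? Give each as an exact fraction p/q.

alpha_1=12, alpha_2=17/2, alpha_3=7, alpha_4=4

obs 1: x=0 → posterior Dirichlet(11, 11/2, 6, 3)
obs 2: x=3 → posterior Dirichlet(11, 11/2, 6, 4)
obs 3: x=0 → posterior Dirichlet(12, 11/2, 6, 4)
obs 4: x=1 → posterior Dirichlet(12, 13/2, 6, 4)
obs 5: x=1 → posterior Dirichlet(12, 15/2, 6, 4)
obs 6: x=1 → posterior Dirichlet(12, 17/2, 6, 4)
obs 7: x=2 → posterior Dirichlet(12, 17/2, 7, 4)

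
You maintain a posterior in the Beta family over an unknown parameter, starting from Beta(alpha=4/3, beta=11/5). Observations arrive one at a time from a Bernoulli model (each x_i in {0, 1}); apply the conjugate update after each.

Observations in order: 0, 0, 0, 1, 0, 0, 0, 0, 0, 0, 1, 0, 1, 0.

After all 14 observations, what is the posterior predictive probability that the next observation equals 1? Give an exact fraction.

obs 1: x=0 → posterior Beta(4/3, 16/5)
obs 2: x=0 → posterior Beta(4/3, 21/5)
obs 3: x=0 → posterior Beta(4/3, 26/5)
obs 4: x=1 → posterior Beta(7/3, 26/5)
obs 5: x=0 → posterior Beta(7/3, 31/5)
obs 6: x=0 → posterior Beta(7/3, 36/5)
obs 7: x=0 → posterior Beta(7/3, 41/5)
obs 8: x=0 → posterior Beta(7/3, 46/5)
obs 9: x=0 → posterior Beta(7/3, 51/5)
obs 10: x=0 → posterior Beta(7/3, 56/5)
obs 11: x=1 → posterior Beta(10/3, 56/5)
obs 12: x=0 → posterior Beta(10/3, 61/5)
obs 13: x=1 → posterior Beta(13/3, 61/5)
obs 14: x=0 → posterior Beta(13/3, 66/5)

65/263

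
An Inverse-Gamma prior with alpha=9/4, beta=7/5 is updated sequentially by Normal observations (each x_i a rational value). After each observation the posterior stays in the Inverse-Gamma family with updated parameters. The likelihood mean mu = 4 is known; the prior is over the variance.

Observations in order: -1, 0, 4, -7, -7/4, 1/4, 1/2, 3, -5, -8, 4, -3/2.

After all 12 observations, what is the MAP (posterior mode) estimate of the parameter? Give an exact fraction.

19217/740

obs 1: x=-1 → posterior Inverse-Gamma(11/4, 139/10)
obs 2: x=0 → posterior Inverse-Gamma(13/4, 219/10)
obs 3: x=4 → posterior Inverse-Gamma(15/4, 219/10)
obs 4: x=-7 → posterior Inverse-Gamma(17/4, 412/5)
obs 5: x=-7/4 → posterior Inverse-Gamma(19/4, 15829/160)
obs 6: x=1/4 → posterior Inverse-Gamma(21/4, 8477/80)
obs 7: x=1/2 → posterior Inverse-Gamma(23/4, 8967/80)
obs 8: x=3 → posterior Inverse-Gamma(25/4, 9007/80)
obs 9: x=-5 → posterior Inverse-Gamma(27/4, 12247/80)
obs 10: x=-8 → posterior Inverse-Gamma(29/4, 18007/80)
obs 11: x=4 → posterior Inverse-Gamma(31/4, 18007/80)
obs 12: x=-3/2 → posterior Inverse-Gamma(33/4, 19217/80)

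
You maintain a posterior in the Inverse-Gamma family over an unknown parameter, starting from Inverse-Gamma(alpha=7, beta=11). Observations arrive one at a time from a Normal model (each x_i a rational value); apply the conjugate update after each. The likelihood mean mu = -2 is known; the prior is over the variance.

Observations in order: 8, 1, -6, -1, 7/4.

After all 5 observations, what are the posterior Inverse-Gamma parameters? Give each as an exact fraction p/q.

obs 1: x=8 → posterior Inverse-Gamma(15/2, 61)
obs 2: x=1 → posterior Inverse-Gamma(8, 131/2)
obs 3: x=-6 → posterior Inverse-Gamma(17/2, 147/2)
obs 4: x=-1 → posterior Inverse-Gamma(9, 74)
obs 5: x=7/4 → posterior Inverse-Gamma(19/2, 2593/32)

alpha=19/2, beta=2593/32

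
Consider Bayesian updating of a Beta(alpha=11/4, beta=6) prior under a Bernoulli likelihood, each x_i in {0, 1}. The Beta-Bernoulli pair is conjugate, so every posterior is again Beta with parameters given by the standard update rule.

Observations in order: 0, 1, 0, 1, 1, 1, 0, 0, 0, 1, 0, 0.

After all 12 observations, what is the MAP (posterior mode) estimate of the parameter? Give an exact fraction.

obs 1: x=0 → posterior Beta(11/4, 7)
obs 2: x=1 → posterior Beta(15/4, 7)
obs 3: x=0 → posterior Beta(15/4, 8)
obs 4: x=1 → posterior Beta(19/4, 8)
obs 5: x=1 → posterior Beta(23/4, 8)
obs 6: x=1 → posterior Beta(27/4, 8)
obs 7: x=0 → posterior Beta(27/4, 9)
obs 8: x=0 → posterior Beta(27/4, 10)
obs 9: x=0 → posterior Beta(27/4, 11)
obs 10: x=1 → posterior Beta(31/4, 11)
obs 11: x=0 → posterior Beta(31/4, 12)
obs 12: x=0 → posterior Beta(31/4, 13)

9/25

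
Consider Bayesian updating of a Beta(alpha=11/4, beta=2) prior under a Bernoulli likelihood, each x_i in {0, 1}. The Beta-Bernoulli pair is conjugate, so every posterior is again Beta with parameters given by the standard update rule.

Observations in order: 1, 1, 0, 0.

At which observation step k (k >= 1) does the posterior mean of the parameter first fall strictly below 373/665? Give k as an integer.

k = 4

obs 1: x=1 → posterior Beta(15/4, 2)
obs 2: x=1 → posterior Beta(19/4, 2)
obs 3: x=0 → posterior Beta(19/4, 3)
obs 4: x=0 → posterior Beta(19/4, 4)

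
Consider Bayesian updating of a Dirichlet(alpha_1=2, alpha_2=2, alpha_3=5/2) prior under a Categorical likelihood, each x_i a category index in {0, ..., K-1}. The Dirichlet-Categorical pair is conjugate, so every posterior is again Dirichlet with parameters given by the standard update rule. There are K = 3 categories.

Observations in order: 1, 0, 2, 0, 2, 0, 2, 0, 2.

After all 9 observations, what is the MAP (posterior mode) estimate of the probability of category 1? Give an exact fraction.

4/25

obs 1: x=1 → posterior Dirichlet(2, 3, 5/2)
obs 2: x=0 → posterior Dirichlet(3, 3, 5/2)
obs 3: x=2 → posterior Dirichlet(3, 3, 7/2)
obs 4: x=0 → posterior Dirichlet(4, 3, 7/2)
obs 5: x=2 → posterior Dirichlet(4, 3, 9/2)
obs 6: x=0 → posterior Dirichlet(5, 3, 9/2)
obs 7: x=2 → posterior Dirichlet(5, 3, 11/2)
obs 8: x=0 → posterior Dirichlet(6, 3, 11/2)
obs 9: x=2 → posterior Dirichlet(6, 3, 13/2)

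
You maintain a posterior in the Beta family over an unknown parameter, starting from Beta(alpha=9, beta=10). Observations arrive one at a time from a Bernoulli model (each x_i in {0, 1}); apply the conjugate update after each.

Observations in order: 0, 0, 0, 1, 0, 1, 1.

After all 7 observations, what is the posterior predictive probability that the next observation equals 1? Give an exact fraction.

obs 1: x=0 → posterior Beta(9, 11)
obs 2: x=0 → posterior Beta(9, 12)
obs 3: x=0 → posterior Beta(9, 13)
obs 4: x=1 → posterior Beta(10, 13)
obs 5: x=0 → posterior Beta(10, 14)
obs 6: x=1 → posterior Beta(11, 14)
obs 7: x=1 → posterior Beta(12, 14)

6/13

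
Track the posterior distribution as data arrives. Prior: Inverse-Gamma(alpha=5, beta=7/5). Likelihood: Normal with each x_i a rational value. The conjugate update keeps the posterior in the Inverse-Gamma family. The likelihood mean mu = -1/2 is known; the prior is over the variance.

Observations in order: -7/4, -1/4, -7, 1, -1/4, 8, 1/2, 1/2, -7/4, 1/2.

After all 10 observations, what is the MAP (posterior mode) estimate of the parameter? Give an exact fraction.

629/110

obs 1: x=-7/4 → posterior Inverse-Gamma(11/2, 349/160)
obs 2: x=-1/4 → posterior Inverse-Gamma(6, 177/80)
obs 3: x=-7 → posterior Inverse-Gamma(13/2, 1867/80)
obs 4: x=1 → posterior Inverse-Gamma(7, 1957/80)
obs 5: x=-1/4 → posterior Inverse-Gamma(15/2, 3919/160)
obs 6: x=8 → posterior Inverse-Gamma(8, 9699/160)
obs 7: x=1/2 → posterior Inverse-Gamma(17/2, 9779/160)
obs 8: x=1/2 → posterior Inverse-Gamma(9, 9859/160)
obs 9: x=-7/4 → posterior Inverse-Gamma(19/2, 312/5)
obs 10: x=1/2 → posterior Inverse-Gamma(10, 629/10)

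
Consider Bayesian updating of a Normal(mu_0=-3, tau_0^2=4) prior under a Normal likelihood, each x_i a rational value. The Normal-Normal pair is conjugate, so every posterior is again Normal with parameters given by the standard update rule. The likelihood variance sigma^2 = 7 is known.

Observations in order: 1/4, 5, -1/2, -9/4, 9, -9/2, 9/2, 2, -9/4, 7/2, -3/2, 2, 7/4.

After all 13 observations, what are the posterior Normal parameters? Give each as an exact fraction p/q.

mu_0=47/59, tau_0^2=28/59

obs 1: x=1/4 → posterior Normal(-20/11, 28/11)
obs 2: x=5 → posterior Normal(0, 28/15)
obs 3: x=-1/2 → posterior Normal(-2/19, 28/19)
obs 4: x=-9/4 → posterior Normal(-11/23, 28/23)
obs 5: x=9 → posterior Normal(25/27, 28/27)
obs 6: x=-9/2 → posterior Normal(7/31, 28/31)
obs 7: x=9/2 → posterior Normal(5/7, 4/5)
obs 8: x=2 → posterior Normal(11/13, 28/39)
obs 9: x=-9/4 → posterior Normal(24/43, 28/43)
obs 10: x=7/2 → posterior Normal(38/47, 28/47)
obs 11: x=-3/2 → posterior Normal(32/51, 28/51)
obs 12: x=2 → posterior Normal(8/11, 28/55)
obs 13: x=7/4 → posterior Normal(47/59, 28/59)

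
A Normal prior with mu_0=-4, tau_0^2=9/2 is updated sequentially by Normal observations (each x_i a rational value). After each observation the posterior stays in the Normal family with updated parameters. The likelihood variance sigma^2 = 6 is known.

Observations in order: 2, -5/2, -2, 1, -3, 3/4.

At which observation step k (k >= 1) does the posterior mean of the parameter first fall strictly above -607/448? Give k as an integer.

k = 4

obs 1: x=2 → posterior Normal(-10/7, 18/7)
obs 2: x=-5/2 → posterior Normal(-7/4, 9/5)
obs 3: x=-2 → posterior Normal(-47/26, 18/13)
obs 4: x=1 → posterior Normal(-41/32, 9/8)
obs 5: x=-3 → posterior Normal(-59/38, 18/19)
obs 6: x=3/4 → posterior Normal(-109/88, 9/11)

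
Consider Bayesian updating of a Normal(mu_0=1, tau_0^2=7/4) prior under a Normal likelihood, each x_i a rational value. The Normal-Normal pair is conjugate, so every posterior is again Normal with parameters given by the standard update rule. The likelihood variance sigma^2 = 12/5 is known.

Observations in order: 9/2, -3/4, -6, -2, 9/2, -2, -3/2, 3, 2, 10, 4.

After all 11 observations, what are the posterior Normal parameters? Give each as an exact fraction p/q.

mu_0=2397/1732, tau_0^2=84/433

obs 1: x=9/2 → posterior Normal(411/166, 84/83)
obs 2: x=-3/4 → posterior Normal(717/472, 42/59)
obs 3: x=-6 → posterior Normal(-41/204, 28/51)
obs 4: x=-2 → posterior Normal(-403/752, 21/47)
obs 5: x=9/2 → posterior Normal(227/892, 84/223)
obs 6: x=-2 → posterior Normal(-53/1032, 14/43)
obs 7: x=-3/2 → posterior Normal(-263/1172, 84/293)
obs 8: x=3 → posterior Normal(157/1312, 21/82)
obs 9: x=2 → posterior Normal(437/1452, 28/121)
obs 10: x=10 → posterior Normal(1837/1592, 42/199)
obs 11: x=4 → posterior Normal(2397/1732, 84/433)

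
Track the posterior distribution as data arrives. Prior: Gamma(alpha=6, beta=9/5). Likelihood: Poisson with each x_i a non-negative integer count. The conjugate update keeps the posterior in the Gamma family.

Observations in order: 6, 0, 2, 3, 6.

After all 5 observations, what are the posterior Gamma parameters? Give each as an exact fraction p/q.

alpha=23, beta=34/5

obs 1: x=6 → posterior Gamma(12, 14/5)
obs 2: x=0 → posterior Gamma(12, 19/5)
obs 3: x=2 → posterior Gamma(14, 24/5)
obs 4: x=3 → posterior Gamma(17, 29/5)
obs 5: x=6 → posterior Gamma(23, 34/5)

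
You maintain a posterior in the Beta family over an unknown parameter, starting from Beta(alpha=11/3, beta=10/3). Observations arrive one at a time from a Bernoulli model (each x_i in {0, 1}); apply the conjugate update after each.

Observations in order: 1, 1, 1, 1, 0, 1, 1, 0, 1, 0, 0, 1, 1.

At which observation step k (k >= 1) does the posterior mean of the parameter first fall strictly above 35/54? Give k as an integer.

k = 3

obs 1: x=1 → posterior Beta(14/3, 10/3)
obs 2: x=1 → posterior Beta(17/3, 10/3)
obs 3: x=1 → posterior Beta(20/3, 10/3)
obs 4: x=1 → posterior Beta(23/3, 10/3)
obs 5: x=0 → posterior Beta(23/3, 13/3)
obs 6: x=1 → posterior Beta(26/3, 13/3)
obs 7: x=1 → posterior Beta(29/3, 13/3)
obs 8: x=0 → posterior Beta(29/3, 16/3)
obs 9: x=1 → posterior Beta(32/3, 16/3)
obs 10: x=0 → posterior Beta(32/3, 19/3)
obs 11: x=0 → posterior Beta(32/3, 22/3)
obs 12: x=1 → posterior Beta(35/3, 22/3)
obs 13: x=1 → posterior Beta(38/3, 22/3)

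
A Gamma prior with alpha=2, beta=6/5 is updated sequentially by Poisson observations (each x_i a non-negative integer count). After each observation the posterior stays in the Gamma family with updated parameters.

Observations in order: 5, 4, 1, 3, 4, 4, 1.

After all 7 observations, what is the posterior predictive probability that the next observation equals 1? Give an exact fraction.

7636666418020784432601166812688772078415/46329307109972437226954686085212166684672

obs 1: x=5 → posterior Gamma(7, 11/5)
obs 2: x=4 → posterior Gamma(11, 16/5)
obs 3: x=1 → posterior Gamma(12, 21/5)
obs 4: x=3 → posterior Gamma(15, 26/5)
obs 5: x=4 → posterior Gamma(19, 31/5)
obs 6: x=4 → posterior Gamma(23, 36/5)
obs 7: x=1 → posterior Gamma(24, 41/5)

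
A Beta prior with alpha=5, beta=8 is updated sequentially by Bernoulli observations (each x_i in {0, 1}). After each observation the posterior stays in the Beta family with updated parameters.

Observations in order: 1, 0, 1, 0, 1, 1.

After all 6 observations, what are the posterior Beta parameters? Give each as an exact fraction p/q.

alpha=9, beta=10

obs 1: x=1 → posterior Beta(6, 8)
obs 2: x=0 → posterior Beta(6, 9)
obs 3: x=1 → posterior Beta(7, 9)
obs 4: x=0 → posterior Beta(7, 10)
obs 5: x=1 → posterior Beta(8, 10)
obs 6: x=1 → posterior Beta(9, 10)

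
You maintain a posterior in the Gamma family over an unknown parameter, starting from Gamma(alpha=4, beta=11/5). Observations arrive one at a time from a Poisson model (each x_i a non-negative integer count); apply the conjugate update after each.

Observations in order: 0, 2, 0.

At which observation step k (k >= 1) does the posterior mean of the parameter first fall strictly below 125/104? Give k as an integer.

obs 1: x=0 → posterior Gamma(4, 16/5)
obs 2: x=2 → posterior Gamma(6, 21/5)
obs 3: x=0 → posterior Gamma(6, 26/5)

k = 3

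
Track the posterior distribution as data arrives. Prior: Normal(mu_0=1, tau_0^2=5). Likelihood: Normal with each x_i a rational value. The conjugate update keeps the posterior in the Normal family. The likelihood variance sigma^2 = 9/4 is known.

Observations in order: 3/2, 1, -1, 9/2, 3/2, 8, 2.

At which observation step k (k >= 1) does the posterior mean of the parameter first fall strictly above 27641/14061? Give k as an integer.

k = 6

obs 1: x=3/2 → posterior Normal(39/29, 45/29)
obs 2: x=1 → posterior Normal(59/49, 45/49)
obs 3: x=-1 → posterior Normal(13/23, 15/23)
obs 4: x=9/2 → posterior Normal(129/89, 45/89)
obs 5: x=3/2 → posterior Normal(159/109, 45/109)
obs 6: x=8 → posterior Normal(319/129, 15/43)
obs 7: x=2 → posterior Normal(359/149, 45/149)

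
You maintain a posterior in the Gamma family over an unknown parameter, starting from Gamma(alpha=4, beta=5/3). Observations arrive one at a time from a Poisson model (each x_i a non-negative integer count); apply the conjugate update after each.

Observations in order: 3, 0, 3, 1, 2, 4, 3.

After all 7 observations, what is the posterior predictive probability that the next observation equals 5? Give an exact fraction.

obs 1: x=3 → posterior Gamma(7, 8/3)
obs 2: x=0 → posterior Gamma(7, 11/3)
obs 3: x=3 → posterior Gamma(10, 14/3)
obs 4: x=1 → posterior Gamma(11, 17/3)
obs 5: x=2 → posterior Gamma(13, 20/3)
obs 6: x=4 → posterior Gamma(17, 23/3)
obs 7: x=3 → posterior Gamma(20, 26/3)

205827327876001316566489463072489472/3630362123627258663193028251474330749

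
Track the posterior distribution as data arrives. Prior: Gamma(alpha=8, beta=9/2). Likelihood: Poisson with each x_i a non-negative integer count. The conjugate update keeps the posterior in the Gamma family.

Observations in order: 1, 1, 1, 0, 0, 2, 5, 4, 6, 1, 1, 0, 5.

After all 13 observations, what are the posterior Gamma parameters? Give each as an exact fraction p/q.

alpha=35, beta=35/2

obs 1: x=1 → posterior Gamma(9, 11/2)
obs 2: x=1 → posterior Gamma(10, 13/2)
obs 3: x=1 → posterior Gamma(11, 15/2)
obs 4: x=0 → posterior Gamma(11, 17/2)
obs 5: x=0 → posterior Gamma(11, 19/2)
obs 6: x=2 → posterior Gamma(13, 21/2)
obs 7: x=5 → posterior Gamma(18, 23/2)
obs 8: x=4 → posterior Gamma(22, 25/2)
obs 9: x=6 → posterior Gamma(28, 27/2)
obs 10: x=1 → posterior Gamma(29, 29/2)
obs 11: x=1 → posterior Gamma(30, 31/2)
obs 12: x=0 → posterior Gamma(30, 33/2)
obs 13: x=5 → posterior Gamma(35, 35/2)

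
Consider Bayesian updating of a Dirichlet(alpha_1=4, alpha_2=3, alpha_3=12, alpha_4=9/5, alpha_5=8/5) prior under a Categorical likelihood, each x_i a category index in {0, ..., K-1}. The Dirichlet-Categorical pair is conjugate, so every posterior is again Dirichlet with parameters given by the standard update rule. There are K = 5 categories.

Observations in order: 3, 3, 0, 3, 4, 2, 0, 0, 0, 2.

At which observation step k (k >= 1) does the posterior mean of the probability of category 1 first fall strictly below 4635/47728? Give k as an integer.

k = 9

obs 1: x=3 → posterior Dirichlet(4, 3, 12, 14/5, 8/5)
obs 2: x=3 → posterior Dirichlet(4, 3, 12, 19/5, 8/5)
obs 3: x=0 → posterior Dirichlet(5, 3, 12, 19/5, 8/5)
obs 4: x=3 → posterior Dirichlet(5, 3, 12, 24/5, 8/5)
obs 5: x=4 → posterior Dirichlet(5, 3, 12, 24/5, 13/5)
obs 6: x=2 → posterior Dirichlet(5, 3, 13, 24/5, 13/5)
obs 7: x=0 → posterior Dirichlet(6, 3, 13, 24/5, 13/5)
obs 8: x=0 → posterior Dirichlet(7, 3, 13, 24/5, 13/5)
obs 9: x=0 → posterior Dirichlet(8, 3, 13, 24/5, 13/5)
obs 10: x=2 → posterior Dirichlet(8, 3, 14, 24/5, 13/5)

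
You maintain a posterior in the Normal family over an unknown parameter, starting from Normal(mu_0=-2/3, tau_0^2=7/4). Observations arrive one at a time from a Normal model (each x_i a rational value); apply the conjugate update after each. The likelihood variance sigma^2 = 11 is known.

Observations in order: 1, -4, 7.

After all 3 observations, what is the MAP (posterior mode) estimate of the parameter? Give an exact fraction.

obs 1: x=1 → posterior Normal(-67/153, 77/51)
obs 2: x=-4 → posterior Normal(-151/174, 77/58)
obs 3: x=7 → posterior Normal(-4/195, 77/65)

-4/195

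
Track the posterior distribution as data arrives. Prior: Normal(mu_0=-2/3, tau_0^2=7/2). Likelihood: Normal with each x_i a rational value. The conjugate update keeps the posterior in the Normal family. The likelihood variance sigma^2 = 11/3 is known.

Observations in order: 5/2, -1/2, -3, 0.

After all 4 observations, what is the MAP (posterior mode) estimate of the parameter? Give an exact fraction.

-107/318

obs 1: x=5/2 → posterior Normal(227/258, 77/43)
obs 2: x=-1/2 → posterior Normal(41/96, 77/64)
obs 3: x=-3 → posterior Normal(-107/255, 77/85)
obs 4: x=0 → posterior Normal(-107/318, 77/106)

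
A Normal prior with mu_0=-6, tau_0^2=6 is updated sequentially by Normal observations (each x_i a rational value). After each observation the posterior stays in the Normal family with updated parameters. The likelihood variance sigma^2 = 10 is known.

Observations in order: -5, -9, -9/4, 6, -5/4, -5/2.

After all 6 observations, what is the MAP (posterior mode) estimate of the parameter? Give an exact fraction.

-72/23

obs 1: x=-5 → posterior Normal(-45/8, 15/4)
obs 2: x=-9 → posterior Normal(-72/11, 30/11)
obs 3: x=-9/4 → posterior Normal(-45/8, 15/7)
obs 4: x=6 → posterior Normal(-243/68, 30/17)
obs 5: x=-5/4 → posterior Normal(-129/40, 3/2)
obs 6: x=-5/2 → posterior Normal(-72/23, 30/23)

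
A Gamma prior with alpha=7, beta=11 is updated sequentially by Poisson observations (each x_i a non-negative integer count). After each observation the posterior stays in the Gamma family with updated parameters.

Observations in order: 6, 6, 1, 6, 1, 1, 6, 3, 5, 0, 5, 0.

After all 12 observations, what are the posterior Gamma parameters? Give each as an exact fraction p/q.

alpha=47, beta=23

obs 1: x=6 → posterior Gamma(13, 12)
obs 2: x=6 → posterior Gamma(19, 13)
obs 3: x=1 → posterior Gamma(20, 14)
obs 4: x=6 → posterior Gamma(26, 15)
obs 5: x=1 → posterior Gamma(27, 16)
obs 6: x=1 → posterior Gamma(28, 17)
obs 7: x=6 → posterior Gamma(34, 18)
obs 8: x=3 → posterior Gamma(37, 19)
obs 9: x=5 → posterior Gamma(42, 20)
obs 10: x=0 → posterior Gamma(42, 21)
obs 11: x=5 → posterior Gamma(47, 22)
obs 12: x=0 → posterior Gamma(47, 23)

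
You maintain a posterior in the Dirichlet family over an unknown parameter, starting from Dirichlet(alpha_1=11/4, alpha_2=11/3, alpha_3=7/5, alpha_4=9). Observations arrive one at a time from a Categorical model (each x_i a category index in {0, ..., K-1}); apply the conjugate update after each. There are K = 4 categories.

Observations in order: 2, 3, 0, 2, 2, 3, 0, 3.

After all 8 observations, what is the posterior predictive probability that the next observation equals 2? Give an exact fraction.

obs 1: x=2 → posterior Dirichlet(11/4, 11/3, 12/5, 9)
obs 2: x=3 → posterior Dirichlet(11/4, 11/3, 12/5, 10)
obs 3: x=0 → posterior Dirichlet(15/4, 11/3, 12/5, 10)
obs 4: x=2 → posterior Dirichlet(15/4, 11/3, 17/5, 10)
obs 5: x=2 → posterior Dirichlet(15/4, 11/3, 22/5, 10)
obs 6: x=3 → posterior Dirichlet(15/4, 11/3, 22/5, 11)
obs 7: x=0 → posterior Dirichlet(19/4, 11/3, 22/5, 11)
obs 8: x=3 → posterior Dirichlet(19/4, 11/3, 22/5, 12)

264/1489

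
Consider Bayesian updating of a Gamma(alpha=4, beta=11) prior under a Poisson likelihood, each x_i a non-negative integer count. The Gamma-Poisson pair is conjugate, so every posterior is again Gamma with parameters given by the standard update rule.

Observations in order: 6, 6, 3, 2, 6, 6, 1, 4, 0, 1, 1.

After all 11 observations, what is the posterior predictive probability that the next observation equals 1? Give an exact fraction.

19905231104678053005308613054912768832706182621733847040/67739389260745218861137988047774370539553852007909099223

obs 1: x=6 → posterior Gamma(10, 12)
obs 2: x=6 → posterior Gamma(16, 13)
obs 3: x=3 → posterior Gamma(19, 14)
obs 4: x=2 → posterior Gamma(21, 15)
obs 5: x=6 → posterior Gamma(27, 16)
obs 6: x=6 → posterior Gamma(33, 17)
obs 7: x=1 → posterior Gamma(34, 18)
obs 8: x=4 → posterior Gamma(38, 19)
obs 9: x=0 → posterior Gamma(38, 20)
obs 10: x=1 → posterior Gamma(39, 21)
obs 11: x=1 → posterior Gamma(40, 22)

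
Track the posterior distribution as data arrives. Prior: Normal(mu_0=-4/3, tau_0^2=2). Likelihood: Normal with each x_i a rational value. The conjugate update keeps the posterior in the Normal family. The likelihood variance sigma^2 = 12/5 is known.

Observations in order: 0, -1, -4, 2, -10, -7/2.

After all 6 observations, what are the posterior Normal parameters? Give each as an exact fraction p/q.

mu_0=-181/72, tau_0^2=1/3

obs 1: x=0 → posterior Normal(-8/11, 12/11)
obs 2: x=-1 → posterior Normal(-13/16, 3/4)
obs 3: x=-4 → posterior Normal(-11/7, 4/7)
obs 4: x=2 → posterior Normal(-23/26, 6/13)
obs 5: x=-10 → posterior Normal(-73/31, 12/31)
obs 6: x=-7/2 → posterior Normal(-181/72, 1/3)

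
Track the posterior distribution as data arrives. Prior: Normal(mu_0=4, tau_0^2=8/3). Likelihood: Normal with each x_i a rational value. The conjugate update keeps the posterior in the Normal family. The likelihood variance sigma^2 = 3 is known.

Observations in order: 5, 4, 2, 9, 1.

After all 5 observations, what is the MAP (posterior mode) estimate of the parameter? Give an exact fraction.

204/49

obs 1: x=5 → posterior Normal(76/17, 24/17)
obs 2: x=4 → posterior Normal(108/25, 24/25)
obs 3: x=2 → posterior Normal(124/33, 8/11)
obs 4: x=9 → posterior Normal(196/41, 24/41)
obs 5: x=1 → posterior Normal(204/49, 24/49)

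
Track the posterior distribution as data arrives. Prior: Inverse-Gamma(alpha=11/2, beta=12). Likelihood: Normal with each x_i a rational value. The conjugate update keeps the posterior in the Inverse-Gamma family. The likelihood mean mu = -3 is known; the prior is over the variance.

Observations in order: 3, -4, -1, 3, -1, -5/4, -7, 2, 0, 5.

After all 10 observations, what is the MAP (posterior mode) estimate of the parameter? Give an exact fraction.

obs 1: x=3 → posterior Inverse-Gamma(6, 30)
obs 2: x=-4 → posterior Inverse-Gamma(13/2, 61/2)
obs 3: x=-1 → posterior Inverse-Gamma(7, 65/2)
obs 4: x=3 → posterior Inverse-Gamma(15/2, 101/2)
obs 5: x=-1 → posterior Inverse-Gamma(8, 105/2)
obs 6: x=-5/4 → posterior Inverse-Gamma(17/2, 1729/32)
obs 7: x=-7 → posterior Inverse-Gamma(9, 1985/32)
obs 8: x=2 → posterior Inverse-Gamma(19/2, 2385/32)
obs 9: x=0 → posterior Inverse-Gamma(10, 2529/32)
obs 10: x=5 → posterior Inverse-Gamma(21/2, 3553/32)

3553/368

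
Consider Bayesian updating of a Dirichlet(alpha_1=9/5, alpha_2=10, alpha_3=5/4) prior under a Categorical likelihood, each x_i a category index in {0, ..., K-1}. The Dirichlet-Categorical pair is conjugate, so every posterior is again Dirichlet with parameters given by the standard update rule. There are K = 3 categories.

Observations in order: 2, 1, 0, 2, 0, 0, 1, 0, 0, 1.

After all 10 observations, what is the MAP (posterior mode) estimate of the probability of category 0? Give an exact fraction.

116/401

obs 1: x=2 → posterior Dirichlet(9/5, 10, 9/4)
obs 2: x=1 → posterior Dirichlet(9/5, 11, 9/4)
obs 3: x=0 → posterior Dirichlet(14/5, 11, 9/4)
obs 4: x=2 → posterior Dirichlet(14/5, 11, 13/4)
obs 5: x=0 → posterior Dirichlet(19/5, 11, 13/4)
obs 6: x=0 → posterior Dirichlet(24/5, 11, 13/4)
obs 7: x=1 → posterior Dirichlet(24/5, 12, 13/4)
obs 8: x=0 → posterior Dirichlet(29/5, 12, 13/4)
obs 9: x=0 → posterior Dirichlet(34/5, 12, 13/4)
obs 10: x=1 → posterior Dirichlet(34/5, 13, 13/4)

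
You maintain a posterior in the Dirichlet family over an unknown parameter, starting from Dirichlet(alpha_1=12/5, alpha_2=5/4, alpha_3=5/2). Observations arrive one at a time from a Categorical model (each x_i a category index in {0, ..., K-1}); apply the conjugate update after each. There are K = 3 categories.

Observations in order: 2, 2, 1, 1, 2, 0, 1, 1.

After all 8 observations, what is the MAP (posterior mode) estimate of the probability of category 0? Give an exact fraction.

obs 1: x=2 → posterior Dirichlet(12/5, 5/4, 7/2)
obs 2: x=2 → posterior Dirichlet(12/5, 5/4, 9/2)
obs 3: x=1 → posterior Dirichlet(12/5, 9/4, 9/2)
obs 4: x=1 → posterior Dirichlet(12/5, 13/4, 9/2)
obs 5: x=2 → posterior Dirichlet(12/5, 13/4, 11/2)
obs 6: x=0 → posterior Dirichlet(17/5, 13/4, 11/2)
obs 7: x=1 → posterior Dirichlet(17/5, 17/4, 11/2)
obs 8: x=1 → posterior Dirichlet(17/5, 21/4, 11/2)

48/223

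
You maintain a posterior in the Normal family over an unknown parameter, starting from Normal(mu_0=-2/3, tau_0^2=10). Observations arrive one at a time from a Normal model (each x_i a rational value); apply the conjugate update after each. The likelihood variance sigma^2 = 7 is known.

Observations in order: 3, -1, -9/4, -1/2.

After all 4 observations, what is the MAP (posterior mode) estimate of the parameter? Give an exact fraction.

obs 1: x=3 → posterior Normal(76/51, 70/17)
obs 2: x=-1 → posterior Normal(46/81, 70/27)
obs 3: x=-9/4 → posterior Normal(-43/222, 70/37)
obs 4: x=-1/2 → posterior Normal(-73/282, 70/47)

-73/282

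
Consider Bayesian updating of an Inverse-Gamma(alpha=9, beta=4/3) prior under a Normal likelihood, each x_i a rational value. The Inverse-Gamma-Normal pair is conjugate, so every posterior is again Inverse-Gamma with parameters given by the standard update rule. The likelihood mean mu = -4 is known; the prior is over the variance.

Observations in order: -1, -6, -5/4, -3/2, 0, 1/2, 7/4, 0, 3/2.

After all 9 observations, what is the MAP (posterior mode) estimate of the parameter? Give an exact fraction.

obs 1: x=-1 → posterior Inverse-Gamma(19/2, 35/6)
obs 2: x=-6 → posterior Inverse-Gamma(10, 47/6)
obs 3: x=-5/4 → posterior Inverse-Gamma(21/2, 1115/96)
obs 4: x=-3/2 → posterior Inverse-Gamma(11, 1415/96)
obs 5: x=0 → posterior Inverse-Gamma(23/2, 2183/96)
obs 6: x=1/2 → posterior Inverse-Gamma(12, 3155/96)
obs 7: x=7/4 → posterior Inverse-Gamma(25/2, 2371/48)
obs 8: x=0 → posterior Inverse-Gamma(13, 2755/48)
obs 9: x=3/2 → posterior Inverse-Gamma(27/2, 3481/48)

3481/696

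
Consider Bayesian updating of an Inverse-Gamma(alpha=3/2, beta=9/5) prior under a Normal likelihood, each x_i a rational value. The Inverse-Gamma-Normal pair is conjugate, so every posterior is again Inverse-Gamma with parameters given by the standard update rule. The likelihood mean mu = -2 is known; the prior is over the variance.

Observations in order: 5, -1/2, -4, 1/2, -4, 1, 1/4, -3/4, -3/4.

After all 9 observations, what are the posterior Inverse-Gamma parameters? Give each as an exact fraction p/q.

alpha=6, beta=6903/160

obs 1: x=5 → posterior Inverse-Gamma(2, 263/10)
obs 2: x=-1/2 → posterior Inverse-Gamma(5/2, 1097/40)
obs 3: x=-4 → posterior Inverse-Gamma(3, 1177/40)
obs 4: x=1/2 → posterior Inverse-Gamma(7/2, 651/20)
obs 5: x=-4 → posterior Inverse-Gamma(4, 691/20)
obs 6: x=1 → posterior Inverse-Gamma(9/2, 781/20)
obs 7: x=1/4 → posterior Inverse-Gamma(5, 6653/160)
obs 8: x=-3/4 → posterior Inverse-Gamma(11/2, 3389/80)
obs 9: x=-3/4 → posterior Inverse-Gamma(6, 6903/160)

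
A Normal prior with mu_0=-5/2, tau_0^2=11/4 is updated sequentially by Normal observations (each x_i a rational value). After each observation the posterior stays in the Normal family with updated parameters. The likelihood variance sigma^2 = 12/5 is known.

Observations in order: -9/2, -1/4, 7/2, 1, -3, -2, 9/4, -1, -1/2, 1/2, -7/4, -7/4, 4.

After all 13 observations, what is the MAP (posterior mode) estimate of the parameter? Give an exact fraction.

obs 1: x=-9/2 → posterior Normal(-735/206, 132/103)
obs 2: x=-1/4 → posterior Normal(-1525/632, 66/79)
obs 3: x=7/2 → posterior Normal(-755/852, 44/71)
obs 4: x=1 → posterior Normal(-535/1072, 33/67)
obs 5: x=-3 → posterior Normal(-1195/1292, 132/323)
obs 6: x=-2 → posterior Normal(-545/504, 22/63)
obs 7: x=9/4 → posterior Normal(-285/433, 132/433)
obs 8: x=-1 → posterior Normal(-85/122, 33/122)
obs 9: x=-1/2 → posterior Normal(-245/362, 44/181)
obs 10: x=1/2 → posterior Normal(-170/299, 66/299)
obs 11: x=-7/4 → posterior Normal(-1745/2612, 132/653)
obs 12: x=-7/4 → posterior Normal(-355/472, 11/59)
obs 13: x=4 → posterior Normal(-625/1526, 132/763)

-625/1526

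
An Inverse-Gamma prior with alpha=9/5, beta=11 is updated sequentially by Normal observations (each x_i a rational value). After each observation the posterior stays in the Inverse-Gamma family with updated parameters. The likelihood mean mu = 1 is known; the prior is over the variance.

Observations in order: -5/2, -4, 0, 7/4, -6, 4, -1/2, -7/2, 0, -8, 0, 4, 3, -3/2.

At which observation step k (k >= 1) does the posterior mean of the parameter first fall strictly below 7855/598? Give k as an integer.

obs 1: x=-5/2 → posterior Inverse-Gamma(23/10, 137/8)
obs 2: x=-4 → posterior Inverse-Gamma(14/5, 237/8)
obs 3: x=0 → posterior Inverse-Gamma(33/10, 241/8)
obs 4: x=7/4 → posterior Inverse-Gamma(19/5, 973/32)
obs 5: x=-6 → posterior Inverse-Gamma(43/10, 1757/32)
obs 6: x=4 → posterior Inverse-Gamma(24/5, 1901/32)
obs 7: x=-1/2 → posterior Inverse-Gamma(53/10, 1937/32)
obs 8: x=-7/2 → posterior Inverse-Gamma(29/5, 2261/32)
obs 9: x=0 → posterior Inverse-Gamma(63/10, 2277/32)
obs 10: x=-8 → posterior Inverse-Gamma(34/5, 3573/32)
obs 11: x=0 → posterior Inverse-Gamma(73/10, 3589/32)
obs 12: x=4 → posterior Inverse-Gamma(39/5, 3733/32)
obs 13: x=3 → posterior Inverse-Gamma(83/10, 3797/32)
obs 14: x=-3/2 → posterior Inverse-Gamma(44/5, 3897/32)

k = 3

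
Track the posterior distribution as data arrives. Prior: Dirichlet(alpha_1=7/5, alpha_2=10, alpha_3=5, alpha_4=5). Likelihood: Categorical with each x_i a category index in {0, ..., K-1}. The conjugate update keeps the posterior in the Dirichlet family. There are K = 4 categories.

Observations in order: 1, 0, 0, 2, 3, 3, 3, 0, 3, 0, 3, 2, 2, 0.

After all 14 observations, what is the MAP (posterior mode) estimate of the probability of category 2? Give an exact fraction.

obs 1: x=1 → posterior Dirichlet(7/5, 11, 5, 5)
obs 2: x=0 → posterior Dirichlet(12/5, 11, 5, 5)
obs 3: x=0 → posterior Dirichlet(17/5, 11, 5, 5)
obs 4: x=2 → posterior Dirichlet(17/5, 11, 6, 5)
obs 5: x=3 → posterior Dirichlet(17/5, 11, 6, 6)
obs 6: x=3 → posterior Dirichlet(17/5, 11, 6, 7)
obs 7: x=3 → posterior Dirichlet(17/5, 11, 6, 8)
obs 8: x=0 → posterior Dirichlet(22/5, 11, 6, 8)
obs 9: x=3 → posterior Dirichlet(22/5, 11, 6, 9)
obs 10: x=0 → posterior Dirichlet(27/5, 11, 6, 9)
obs 11: x=3 → posterior Dirichlet(27/5, 11, 6, 10)
obs 12: x=2 → posterior Dirichlet(27/5, 11, 7, 10)
obs 13: x=2 → posterior Dirichlet(27/5, 11, 8, 10)
obs 14: x=0 → posterior Dirichlet(32/5, 11, 8, 10)

35/157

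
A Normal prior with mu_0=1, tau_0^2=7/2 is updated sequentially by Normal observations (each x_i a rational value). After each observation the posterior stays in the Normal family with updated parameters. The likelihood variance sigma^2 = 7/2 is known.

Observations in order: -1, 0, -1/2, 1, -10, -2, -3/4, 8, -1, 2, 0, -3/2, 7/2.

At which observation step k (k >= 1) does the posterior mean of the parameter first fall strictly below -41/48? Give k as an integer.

k = 5

obs 1: x=-1 → posterior Normal(0, 7/4)
obs 2: x=0 → posterior Normal(0, 7/6)
obs 3: x=-1/2 → posterior Normal(-1/8, 7/8)
obs 4: x=1 → posterior Normal(1/10, 7/10)
obs 5: x=-10 → posterior Normal(-19/12, 7/12)
obs 6: x=-2 → posterior Normal(-23/14, 1/2)
obs 7: x=-3/4 → posterior Normal(-49/32, 7/16)
obs 8: x=8 → posterior Normal(-17/36, 7/18)
obs 9: x=-1 → posterior Normal(-21/40, 7/20)
obs 10: x=2 → posterior Normal(-13/44, 7/22)
obs 11: x=0 → posterior Normal(-13/48, 7/24)
obs 12: x=-3/2 → posterior Normal(-19/52, 7/26)
obs 13: x=7/2 → posterior Normal(-5/56, 1/4)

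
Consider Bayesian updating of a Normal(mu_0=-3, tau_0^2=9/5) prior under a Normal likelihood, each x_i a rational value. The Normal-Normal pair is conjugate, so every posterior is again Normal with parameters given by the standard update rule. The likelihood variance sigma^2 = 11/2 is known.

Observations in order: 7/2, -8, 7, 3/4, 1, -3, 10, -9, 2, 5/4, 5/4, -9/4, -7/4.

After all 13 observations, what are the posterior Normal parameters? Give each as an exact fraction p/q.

obs 1: x=7/2 → posterior Normal(-102/73, 99/73)
obs 2: x=-8 → posterior Normal(-246/91, 99/91)
obs 3: x=7 → posterior Normal(-120/109, 99/109)
obs 4: x=3/4 → posterior Normal(-213/254, 99/127)
obs 5: x=1 → posterior Normal(-177/290, 99/145)
obs 6: x=-3 → posterior Normal(-285/326, 99/163)
obs 7: x=10 → posterior Normal(75/362, 99/181)
obs 8: x=-9 → posterior Normal(-249/398, 99/199)
obs 9: x=2 → posterior Normal(-177/434, 99/217)
obs 10: x=5/4 → posterior Normal(-66/235, 99/235)
obs 11: x=5/4 → posterior Normal(-87/506, 9/23)
obs 12: x=-9/4 → posterior Normal(-84/271, 99/271)
obs 13: x=-7/4 → posterior Normal(-231/578, 99/289)

mu_0=-231/578, tau_0^2=99/289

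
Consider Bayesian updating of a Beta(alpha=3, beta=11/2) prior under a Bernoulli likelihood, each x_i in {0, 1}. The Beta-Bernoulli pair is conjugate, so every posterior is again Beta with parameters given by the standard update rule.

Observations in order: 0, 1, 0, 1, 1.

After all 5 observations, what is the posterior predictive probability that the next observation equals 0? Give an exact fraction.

obs 1: x=0 → posterior Beta(3, 13/2)
obs 2: x=1 → posterior Beta(4, 13/2)
obs 3: x=0 → posterior Beta(4, 15/2)
obs 4: x=1 → posterior Beta(5, 15/2)
obs 5: x=1 → posterior Beta(6, 15/2)

5/9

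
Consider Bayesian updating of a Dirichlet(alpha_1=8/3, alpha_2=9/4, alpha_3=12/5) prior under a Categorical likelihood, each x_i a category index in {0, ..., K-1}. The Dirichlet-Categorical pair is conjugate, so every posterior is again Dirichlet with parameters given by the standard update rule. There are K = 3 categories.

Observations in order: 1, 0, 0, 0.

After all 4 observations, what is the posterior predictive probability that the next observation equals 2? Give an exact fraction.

obs 1: x=1 → posterior Dirichlet(8/3, 13/4, 12/5)
obs 2: x=0 → posterior Dirichlet(11/3, 13/4, 12/5)
obs 3: x=0 → posterior Dirichlet(14/3, 13/4, 12/5)
obs 4: x=0 → posterior Dirichlet(17/3, 13/4, 12/5)

144/679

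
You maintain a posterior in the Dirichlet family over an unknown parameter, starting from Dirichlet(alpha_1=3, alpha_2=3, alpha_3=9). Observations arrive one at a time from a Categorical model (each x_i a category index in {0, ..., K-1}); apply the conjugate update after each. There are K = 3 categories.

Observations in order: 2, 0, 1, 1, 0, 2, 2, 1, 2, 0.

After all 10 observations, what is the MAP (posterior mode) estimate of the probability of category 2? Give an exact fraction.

obs 1: x=2 → posterior Dirichlet(3, 3, 10)
obs 2: x=0 → posterior Dirichlet(4, 3, 10)
obs 3: x=1 → posterior Dirichlet(4, 4, 10)
obs 4: x=1 → posterior Dirichlet(4, 5, 10)
obs 5: x=0 → posterior Dirichlet(5, 5, 10)
obs 6: x=2 → posterior Dirichlet(5, 5, 11)
obs 7: x=2 → posterior Dirichlet(5, 5, 12)
obs 8: x=1 → posterior Dirichlet(5, 6, 12)
obs 9: x=2 → posterior Dirichlet(5, 6, 13)
obs 10: x=0 → posterior Dirichlet(6, 6, 13)

6/11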